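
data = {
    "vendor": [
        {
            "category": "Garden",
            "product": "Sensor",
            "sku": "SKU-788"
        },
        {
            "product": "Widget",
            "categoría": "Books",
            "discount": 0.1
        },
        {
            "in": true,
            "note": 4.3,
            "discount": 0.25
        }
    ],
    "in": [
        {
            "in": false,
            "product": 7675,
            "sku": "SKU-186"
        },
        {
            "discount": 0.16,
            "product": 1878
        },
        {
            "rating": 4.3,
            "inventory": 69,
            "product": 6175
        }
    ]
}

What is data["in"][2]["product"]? 6175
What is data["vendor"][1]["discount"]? 0.1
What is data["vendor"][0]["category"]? "Garden"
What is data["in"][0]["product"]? 7675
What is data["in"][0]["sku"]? "SKU-186"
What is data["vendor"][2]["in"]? True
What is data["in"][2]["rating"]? 4.3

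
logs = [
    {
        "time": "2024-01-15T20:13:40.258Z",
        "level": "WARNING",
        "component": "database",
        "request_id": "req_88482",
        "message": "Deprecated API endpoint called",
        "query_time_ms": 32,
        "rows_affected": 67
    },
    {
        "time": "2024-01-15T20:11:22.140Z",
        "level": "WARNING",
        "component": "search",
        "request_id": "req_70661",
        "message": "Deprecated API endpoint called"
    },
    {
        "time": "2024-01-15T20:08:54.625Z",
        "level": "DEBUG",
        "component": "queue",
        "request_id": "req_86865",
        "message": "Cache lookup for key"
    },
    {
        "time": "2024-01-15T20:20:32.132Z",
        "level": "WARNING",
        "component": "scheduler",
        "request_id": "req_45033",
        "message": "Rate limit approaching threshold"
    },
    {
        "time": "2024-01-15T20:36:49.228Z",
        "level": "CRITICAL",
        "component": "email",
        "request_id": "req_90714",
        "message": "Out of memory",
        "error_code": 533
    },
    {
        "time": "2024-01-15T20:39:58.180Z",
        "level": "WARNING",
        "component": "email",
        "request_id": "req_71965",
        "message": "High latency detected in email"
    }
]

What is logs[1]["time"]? "2024-01-15T20:11:22.140Z"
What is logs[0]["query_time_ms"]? 32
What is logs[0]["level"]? "WARNING"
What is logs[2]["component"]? "queue"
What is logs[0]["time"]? "2024-01-15T20:13:40.258Z"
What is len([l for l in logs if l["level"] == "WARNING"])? 4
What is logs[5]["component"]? "email"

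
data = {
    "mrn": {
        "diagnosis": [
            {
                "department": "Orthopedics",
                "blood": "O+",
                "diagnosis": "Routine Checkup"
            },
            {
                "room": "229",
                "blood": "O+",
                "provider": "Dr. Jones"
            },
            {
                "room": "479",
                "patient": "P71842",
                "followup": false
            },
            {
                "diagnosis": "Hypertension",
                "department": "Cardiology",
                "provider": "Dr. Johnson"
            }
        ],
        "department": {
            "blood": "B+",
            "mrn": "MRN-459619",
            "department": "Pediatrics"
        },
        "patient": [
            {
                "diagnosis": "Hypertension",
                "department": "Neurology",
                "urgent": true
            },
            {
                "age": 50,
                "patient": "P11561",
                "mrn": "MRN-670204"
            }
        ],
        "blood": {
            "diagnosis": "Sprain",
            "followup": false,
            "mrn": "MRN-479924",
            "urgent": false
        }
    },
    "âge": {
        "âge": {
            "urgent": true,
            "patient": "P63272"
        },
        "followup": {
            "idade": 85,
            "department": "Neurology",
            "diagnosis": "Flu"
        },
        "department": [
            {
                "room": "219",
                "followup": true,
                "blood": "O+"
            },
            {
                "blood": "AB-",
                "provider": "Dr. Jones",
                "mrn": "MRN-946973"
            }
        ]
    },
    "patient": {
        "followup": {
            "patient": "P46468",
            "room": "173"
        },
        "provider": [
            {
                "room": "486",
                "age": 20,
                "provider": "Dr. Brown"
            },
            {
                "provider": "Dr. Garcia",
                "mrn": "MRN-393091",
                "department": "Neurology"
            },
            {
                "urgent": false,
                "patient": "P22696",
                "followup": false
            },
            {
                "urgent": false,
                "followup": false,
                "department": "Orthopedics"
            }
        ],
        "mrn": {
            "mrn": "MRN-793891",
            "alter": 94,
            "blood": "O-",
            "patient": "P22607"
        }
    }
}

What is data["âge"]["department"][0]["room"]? "219"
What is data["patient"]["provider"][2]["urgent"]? False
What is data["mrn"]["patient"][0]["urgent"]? True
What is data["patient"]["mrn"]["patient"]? "P22607"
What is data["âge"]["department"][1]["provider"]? "Dr. Jones"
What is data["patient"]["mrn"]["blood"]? "O-"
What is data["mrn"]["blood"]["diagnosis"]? "Sprain"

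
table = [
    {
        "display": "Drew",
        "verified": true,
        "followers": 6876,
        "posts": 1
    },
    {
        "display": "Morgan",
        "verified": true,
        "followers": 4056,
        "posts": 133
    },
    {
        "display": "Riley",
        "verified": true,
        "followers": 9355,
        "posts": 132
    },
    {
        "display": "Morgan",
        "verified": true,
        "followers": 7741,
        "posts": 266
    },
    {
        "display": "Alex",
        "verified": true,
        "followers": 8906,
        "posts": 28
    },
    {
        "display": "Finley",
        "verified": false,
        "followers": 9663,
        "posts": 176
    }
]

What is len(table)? 6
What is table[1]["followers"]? 4056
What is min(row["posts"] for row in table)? 1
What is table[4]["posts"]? 28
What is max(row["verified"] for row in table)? True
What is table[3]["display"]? "Morgan"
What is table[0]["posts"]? 1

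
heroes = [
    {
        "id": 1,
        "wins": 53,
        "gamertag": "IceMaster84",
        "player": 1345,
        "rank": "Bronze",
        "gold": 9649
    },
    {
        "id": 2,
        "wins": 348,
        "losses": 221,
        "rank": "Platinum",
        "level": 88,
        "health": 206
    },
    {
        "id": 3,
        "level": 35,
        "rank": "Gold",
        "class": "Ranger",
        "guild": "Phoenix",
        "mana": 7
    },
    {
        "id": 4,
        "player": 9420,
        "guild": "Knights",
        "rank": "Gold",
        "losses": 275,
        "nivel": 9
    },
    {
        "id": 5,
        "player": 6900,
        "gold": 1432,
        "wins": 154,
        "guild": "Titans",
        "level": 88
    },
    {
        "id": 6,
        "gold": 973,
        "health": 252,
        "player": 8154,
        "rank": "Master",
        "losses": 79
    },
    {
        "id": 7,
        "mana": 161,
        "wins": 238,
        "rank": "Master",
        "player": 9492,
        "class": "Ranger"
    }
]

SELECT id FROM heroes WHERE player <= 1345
[1]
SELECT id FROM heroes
[1, 2, 3, 4, 5, 6, 7]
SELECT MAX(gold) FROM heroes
9649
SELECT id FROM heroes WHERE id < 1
[]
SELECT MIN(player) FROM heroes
1345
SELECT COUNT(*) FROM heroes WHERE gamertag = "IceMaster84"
1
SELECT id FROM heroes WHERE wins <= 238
[1, 5, 7]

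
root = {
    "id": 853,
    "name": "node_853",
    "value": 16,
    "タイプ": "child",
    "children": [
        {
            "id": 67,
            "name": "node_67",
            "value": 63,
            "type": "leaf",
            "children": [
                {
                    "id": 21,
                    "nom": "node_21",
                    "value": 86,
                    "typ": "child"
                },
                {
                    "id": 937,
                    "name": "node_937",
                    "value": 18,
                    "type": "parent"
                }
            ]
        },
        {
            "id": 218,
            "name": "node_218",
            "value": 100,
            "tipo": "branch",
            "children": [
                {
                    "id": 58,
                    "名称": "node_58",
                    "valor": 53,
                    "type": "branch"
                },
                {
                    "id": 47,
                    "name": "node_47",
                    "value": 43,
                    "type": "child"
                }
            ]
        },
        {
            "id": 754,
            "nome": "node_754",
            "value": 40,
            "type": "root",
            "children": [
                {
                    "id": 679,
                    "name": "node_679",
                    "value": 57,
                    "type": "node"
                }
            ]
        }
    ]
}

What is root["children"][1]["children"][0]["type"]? "branch"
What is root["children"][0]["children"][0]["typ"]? "child"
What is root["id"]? 853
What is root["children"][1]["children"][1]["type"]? "child"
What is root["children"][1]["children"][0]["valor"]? 53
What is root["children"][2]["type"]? "root"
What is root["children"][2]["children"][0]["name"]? "node_679"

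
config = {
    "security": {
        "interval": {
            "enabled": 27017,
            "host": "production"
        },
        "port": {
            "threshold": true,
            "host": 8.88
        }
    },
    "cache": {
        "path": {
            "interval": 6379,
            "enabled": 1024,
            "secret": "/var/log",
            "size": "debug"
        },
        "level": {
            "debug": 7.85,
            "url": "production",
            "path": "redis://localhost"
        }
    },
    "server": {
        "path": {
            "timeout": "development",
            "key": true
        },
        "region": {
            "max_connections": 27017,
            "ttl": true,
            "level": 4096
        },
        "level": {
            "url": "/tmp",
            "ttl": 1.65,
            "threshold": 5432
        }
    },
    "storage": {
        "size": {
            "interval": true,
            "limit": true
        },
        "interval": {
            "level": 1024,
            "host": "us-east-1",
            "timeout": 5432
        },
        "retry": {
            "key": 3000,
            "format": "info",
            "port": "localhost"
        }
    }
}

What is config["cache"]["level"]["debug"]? 7.85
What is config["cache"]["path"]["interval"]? 6379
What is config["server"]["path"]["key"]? True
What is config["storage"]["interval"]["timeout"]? 5432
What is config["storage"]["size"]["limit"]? True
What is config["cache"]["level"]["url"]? "production"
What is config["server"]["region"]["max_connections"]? 27017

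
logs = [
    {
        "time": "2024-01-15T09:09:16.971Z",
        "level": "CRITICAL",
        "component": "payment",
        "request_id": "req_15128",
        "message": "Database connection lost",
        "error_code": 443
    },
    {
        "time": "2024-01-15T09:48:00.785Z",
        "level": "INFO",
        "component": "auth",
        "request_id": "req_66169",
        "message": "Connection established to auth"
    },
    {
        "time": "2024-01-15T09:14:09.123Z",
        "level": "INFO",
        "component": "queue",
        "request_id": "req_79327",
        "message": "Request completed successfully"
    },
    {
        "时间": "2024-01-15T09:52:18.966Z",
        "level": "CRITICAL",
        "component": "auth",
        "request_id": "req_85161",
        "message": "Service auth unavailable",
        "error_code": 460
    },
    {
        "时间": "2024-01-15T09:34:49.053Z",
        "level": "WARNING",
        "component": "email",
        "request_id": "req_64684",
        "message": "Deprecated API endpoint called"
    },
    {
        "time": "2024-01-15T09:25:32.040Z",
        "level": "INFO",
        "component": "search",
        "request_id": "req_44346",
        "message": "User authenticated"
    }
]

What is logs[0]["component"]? "payment"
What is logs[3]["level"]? "CRITICAL"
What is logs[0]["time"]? "2024-01-15T09:09:16.971Z"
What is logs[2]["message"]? "Request completed successfully"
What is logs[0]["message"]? "Database connection lost"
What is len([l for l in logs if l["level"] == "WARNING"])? 1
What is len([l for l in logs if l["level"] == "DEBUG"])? 0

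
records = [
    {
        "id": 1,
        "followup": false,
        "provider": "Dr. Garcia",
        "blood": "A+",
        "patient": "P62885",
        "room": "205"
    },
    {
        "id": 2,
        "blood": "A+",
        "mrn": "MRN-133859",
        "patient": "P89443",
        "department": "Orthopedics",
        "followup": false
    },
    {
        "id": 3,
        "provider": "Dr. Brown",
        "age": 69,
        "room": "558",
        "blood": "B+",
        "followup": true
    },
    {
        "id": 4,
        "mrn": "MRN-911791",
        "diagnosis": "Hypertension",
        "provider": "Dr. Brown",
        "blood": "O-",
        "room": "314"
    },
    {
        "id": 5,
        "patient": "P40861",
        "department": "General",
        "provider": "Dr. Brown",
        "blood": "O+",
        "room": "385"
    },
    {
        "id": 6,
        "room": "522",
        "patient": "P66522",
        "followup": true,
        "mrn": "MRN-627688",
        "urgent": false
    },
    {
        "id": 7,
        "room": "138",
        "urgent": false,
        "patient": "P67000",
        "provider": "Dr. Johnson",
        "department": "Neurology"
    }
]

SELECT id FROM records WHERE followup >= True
[3, 6]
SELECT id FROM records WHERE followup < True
[1, 2]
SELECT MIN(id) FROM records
1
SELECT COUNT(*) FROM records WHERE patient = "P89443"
1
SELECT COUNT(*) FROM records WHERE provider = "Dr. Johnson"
1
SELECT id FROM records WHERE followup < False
[]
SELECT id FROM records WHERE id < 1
[]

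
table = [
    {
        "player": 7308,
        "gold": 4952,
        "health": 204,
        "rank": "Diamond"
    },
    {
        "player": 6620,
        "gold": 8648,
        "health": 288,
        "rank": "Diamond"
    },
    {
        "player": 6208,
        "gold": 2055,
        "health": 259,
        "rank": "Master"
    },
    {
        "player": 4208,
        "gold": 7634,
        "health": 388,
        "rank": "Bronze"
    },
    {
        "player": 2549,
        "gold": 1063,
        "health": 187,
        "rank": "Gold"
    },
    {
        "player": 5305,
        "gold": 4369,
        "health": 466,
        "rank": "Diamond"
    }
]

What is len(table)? 6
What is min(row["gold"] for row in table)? 1063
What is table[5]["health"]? 466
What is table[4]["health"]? 187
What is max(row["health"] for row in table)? 466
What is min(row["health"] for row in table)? 187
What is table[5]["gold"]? 4369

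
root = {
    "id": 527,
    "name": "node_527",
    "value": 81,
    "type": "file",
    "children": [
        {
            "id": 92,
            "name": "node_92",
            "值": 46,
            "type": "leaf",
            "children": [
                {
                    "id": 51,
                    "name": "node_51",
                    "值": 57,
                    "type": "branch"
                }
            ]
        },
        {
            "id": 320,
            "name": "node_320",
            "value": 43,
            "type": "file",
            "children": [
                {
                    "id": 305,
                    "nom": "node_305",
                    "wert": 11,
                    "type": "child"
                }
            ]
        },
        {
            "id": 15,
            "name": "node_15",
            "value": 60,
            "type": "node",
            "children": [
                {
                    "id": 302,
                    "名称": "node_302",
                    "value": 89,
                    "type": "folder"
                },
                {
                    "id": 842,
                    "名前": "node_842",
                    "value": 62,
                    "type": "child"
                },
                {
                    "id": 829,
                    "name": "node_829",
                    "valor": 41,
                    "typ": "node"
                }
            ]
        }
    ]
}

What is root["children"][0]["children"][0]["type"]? "branch"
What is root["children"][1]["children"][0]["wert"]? 11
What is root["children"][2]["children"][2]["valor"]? 41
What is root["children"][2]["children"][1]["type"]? "child"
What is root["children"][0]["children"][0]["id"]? 51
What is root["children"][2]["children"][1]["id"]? 842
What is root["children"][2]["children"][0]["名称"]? "node_302"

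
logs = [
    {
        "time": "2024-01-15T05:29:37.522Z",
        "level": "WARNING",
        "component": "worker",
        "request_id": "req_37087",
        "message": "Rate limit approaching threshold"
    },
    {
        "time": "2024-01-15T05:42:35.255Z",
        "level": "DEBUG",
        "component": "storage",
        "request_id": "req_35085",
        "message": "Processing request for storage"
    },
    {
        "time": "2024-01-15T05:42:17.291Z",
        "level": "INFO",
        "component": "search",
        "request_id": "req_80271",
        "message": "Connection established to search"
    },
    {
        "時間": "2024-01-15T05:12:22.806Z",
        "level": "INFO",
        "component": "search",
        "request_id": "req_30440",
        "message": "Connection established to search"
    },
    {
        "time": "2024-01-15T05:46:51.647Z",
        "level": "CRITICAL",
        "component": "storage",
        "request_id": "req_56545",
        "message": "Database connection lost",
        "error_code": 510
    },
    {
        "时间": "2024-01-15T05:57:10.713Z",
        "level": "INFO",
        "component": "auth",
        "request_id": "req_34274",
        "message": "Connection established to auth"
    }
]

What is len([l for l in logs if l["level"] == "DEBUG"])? 1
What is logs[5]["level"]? "INFO"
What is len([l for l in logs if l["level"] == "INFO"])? 3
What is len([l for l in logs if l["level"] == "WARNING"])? 1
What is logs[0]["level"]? "WARNING"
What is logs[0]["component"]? "worker"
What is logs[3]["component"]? "search"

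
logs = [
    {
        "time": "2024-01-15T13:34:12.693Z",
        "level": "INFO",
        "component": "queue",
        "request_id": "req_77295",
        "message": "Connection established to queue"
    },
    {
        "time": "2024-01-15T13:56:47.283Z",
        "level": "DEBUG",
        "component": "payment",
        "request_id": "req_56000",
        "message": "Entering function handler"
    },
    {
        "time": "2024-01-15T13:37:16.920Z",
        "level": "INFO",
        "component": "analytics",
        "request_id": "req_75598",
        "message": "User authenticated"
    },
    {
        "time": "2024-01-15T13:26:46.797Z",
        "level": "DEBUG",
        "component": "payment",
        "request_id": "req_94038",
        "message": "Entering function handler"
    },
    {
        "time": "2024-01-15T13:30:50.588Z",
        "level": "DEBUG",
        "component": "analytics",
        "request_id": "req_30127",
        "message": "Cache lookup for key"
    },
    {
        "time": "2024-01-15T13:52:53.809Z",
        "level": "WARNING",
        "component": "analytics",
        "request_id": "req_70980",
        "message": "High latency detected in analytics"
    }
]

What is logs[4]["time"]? "2024-01-15T13:30:50.588Z"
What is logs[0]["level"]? "INFO"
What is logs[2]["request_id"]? "req_75598"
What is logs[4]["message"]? "Cache lookup for key"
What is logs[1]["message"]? "Entering function handler"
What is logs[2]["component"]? "analytics"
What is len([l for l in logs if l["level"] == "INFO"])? 2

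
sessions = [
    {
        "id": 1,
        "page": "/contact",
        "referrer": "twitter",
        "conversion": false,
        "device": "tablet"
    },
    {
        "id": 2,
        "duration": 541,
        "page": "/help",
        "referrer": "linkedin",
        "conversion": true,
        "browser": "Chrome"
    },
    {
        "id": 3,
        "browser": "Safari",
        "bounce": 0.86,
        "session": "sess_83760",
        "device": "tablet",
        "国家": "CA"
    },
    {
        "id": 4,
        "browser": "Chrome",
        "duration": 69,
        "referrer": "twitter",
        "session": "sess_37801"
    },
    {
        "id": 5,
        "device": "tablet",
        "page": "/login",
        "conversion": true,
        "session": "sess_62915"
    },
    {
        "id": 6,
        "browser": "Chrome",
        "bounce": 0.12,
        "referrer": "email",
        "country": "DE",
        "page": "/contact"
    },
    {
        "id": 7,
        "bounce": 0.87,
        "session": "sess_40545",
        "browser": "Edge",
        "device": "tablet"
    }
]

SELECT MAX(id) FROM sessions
7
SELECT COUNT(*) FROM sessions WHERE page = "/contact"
2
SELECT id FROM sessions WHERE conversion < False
[]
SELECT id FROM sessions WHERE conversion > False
[2, 5]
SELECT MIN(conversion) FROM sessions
False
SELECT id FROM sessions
[1, 2, 3, 4, 5, 6, 7]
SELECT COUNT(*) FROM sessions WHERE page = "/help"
1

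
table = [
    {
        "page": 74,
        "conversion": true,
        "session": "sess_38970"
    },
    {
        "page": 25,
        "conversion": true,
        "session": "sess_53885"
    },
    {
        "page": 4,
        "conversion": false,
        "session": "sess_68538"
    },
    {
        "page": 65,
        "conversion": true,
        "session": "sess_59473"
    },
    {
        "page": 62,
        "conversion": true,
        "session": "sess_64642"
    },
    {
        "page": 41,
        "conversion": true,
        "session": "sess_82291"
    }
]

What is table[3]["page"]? 65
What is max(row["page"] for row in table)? 74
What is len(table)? 6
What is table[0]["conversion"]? True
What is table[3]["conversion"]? True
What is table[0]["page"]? 74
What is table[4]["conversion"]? True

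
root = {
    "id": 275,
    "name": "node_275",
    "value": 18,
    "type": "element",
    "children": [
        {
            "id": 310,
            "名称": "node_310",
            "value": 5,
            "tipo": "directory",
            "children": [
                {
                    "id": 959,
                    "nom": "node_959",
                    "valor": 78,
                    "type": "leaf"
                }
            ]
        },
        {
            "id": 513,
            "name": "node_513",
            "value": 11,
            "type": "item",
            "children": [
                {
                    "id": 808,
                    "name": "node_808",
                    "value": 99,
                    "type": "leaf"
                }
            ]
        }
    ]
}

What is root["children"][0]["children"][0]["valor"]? 78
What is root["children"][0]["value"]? 5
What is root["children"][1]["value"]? 11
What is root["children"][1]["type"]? "item"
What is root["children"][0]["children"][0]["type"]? "leaf"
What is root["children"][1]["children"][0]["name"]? "node_808"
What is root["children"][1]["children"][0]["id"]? 808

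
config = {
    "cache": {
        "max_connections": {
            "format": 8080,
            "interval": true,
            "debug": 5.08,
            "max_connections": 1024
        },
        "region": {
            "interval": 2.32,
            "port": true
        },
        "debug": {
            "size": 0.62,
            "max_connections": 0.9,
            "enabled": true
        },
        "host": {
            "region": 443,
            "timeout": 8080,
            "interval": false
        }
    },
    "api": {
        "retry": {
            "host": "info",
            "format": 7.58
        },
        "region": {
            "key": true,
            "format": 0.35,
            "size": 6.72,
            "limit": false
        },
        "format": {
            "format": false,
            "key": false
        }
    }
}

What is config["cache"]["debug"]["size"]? 0.62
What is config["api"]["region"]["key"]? True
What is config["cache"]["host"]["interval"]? False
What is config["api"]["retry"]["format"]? 7.58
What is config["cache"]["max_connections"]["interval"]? True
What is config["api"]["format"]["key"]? False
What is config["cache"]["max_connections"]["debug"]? 5.08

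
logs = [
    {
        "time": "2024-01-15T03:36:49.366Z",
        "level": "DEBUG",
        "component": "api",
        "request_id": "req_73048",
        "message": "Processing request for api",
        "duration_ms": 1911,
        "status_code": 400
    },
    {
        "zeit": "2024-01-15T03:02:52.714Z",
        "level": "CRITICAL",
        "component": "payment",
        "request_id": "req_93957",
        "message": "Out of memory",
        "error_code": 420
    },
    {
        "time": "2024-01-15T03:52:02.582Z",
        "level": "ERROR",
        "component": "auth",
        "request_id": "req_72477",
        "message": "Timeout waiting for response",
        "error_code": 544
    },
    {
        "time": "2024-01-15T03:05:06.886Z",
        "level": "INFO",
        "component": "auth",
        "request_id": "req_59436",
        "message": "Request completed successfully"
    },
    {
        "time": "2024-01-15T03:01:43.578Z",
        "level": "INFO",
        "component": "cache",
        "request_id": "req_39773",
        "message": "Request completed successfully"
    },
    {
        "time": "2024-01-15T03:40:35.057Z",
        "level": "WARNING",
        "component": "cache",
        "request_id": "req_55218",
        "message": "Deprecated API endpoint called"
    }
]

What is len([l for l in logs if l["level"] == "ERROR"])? 1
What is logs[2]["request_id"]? "req_72477"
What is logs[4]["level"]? "INFO"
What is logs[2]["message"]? "Timeout waiting for response"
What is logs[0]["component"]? "api"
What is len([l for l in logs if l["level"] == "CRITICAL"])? 1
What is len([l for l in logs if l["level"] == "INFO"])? 2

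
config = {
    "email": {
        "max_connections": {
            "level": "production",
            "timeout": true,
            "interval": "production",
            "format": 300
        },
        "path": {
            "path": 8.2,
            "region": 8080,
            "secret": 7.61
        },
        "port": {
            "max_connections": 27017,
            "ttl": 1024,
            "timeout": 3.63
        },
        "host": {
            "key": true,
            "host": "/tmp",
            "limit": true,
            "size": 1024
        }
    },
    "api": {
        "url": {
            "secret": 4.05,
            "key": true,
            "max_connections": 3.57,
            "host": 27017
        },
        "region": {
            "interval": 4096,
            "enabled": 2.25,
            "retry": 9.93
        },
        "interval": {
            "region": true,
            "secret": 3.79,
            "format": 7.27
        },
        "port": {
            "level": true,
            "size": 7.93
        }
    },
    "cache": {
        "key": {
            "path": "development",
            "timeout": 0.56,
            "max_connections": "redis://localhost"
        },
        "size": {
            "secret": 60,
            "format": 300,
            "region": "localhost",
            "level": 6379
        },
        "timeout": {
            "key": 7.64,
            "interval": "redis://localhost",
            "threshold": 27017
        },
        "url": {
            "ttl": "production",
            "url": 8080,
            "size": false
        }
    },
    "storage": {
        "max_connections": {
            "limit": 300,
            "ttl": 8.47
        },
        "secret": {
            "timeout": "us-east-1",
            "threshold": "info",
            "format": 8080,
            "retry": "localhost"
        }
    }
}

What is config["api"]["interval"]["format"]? 7.27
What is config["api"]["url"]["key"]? True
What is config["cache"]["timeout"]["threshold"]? 27017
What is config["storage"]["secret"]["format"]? 8080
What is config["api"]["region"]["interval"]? 4096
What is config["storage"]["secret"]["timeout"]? "us-east-1"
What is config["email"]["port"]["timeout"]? 3.63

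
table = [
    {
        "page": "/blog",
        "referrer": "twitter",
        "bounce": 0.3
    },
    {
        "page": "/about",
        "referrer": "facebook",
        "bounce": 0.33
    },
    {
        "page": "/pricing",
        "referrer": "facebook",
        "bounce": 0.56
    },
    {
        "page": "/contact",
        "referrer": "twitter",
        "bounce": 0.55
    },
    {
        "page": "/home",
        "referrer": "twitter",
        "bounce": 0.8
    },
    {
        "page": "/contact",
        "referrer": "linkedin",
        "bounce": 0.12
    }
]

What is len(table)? 6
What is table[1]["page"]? "/about"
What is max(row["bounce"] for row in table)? 0.8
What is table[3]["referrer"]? "twitter"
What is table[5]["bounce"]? 0.12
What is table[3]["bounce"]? 0.55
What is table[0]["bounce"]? 0.3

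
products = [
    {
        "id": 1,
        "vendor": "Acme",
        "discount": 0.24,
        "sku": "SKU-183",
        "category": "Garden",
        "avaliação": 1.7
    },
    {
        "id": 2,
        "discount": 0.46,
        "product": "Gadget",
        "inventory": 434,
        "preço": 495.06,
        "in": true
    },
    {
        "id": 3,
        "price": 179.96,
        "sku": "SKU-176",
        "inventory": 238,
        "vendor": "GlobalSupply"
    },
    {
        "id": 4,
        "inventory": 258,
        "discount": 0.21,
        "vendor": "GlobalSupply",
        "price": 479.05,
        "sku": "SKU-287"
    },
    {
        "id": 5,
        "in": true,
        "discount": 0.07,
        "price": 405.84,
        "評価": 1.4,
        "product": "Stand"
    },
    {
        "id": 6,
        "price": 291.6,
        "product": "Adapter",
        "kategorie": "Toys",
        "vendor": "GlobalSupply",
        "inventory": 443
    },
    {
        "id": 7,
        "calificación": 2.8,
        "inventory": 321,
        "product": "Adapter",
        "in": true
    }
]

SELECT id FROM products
[1, 2, 3, 4, 5, 6, 7]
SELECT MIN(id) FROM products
1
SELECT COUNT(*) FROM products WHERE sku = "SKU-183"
1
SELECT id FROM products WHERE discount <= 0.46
[1, 2, 4, 5]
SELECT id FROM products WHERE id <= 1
[1]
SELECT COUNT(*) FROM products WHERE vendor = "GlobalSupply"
3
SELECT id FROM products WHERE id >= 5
[5, 6, 7]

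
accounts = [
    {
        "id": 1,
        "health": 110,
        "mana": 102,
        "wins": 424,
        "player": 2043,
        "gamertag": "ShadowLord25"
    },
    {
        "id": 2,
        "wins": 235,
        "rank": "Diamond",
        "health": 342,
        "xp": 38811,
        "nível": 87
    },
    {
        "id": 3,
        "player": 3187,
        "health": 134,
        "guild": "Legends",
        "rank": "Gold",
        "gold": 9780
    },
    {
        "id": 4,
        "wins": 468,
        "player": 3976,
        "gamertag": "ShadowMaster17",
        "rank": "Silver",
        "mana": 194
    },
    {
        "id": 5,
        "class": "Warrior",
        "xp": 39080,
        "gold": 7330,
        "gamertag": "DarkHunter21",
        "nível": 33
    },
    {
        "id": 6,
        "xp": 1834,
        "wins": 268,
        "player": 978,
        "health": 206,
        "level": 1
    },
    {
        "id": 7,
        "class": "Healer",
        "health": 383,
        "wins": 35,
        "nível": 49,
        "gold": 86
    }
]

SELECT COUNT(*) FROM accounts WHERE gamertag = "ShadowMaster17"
1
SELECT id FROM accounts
[1, 2, 3, 4, 5, 6, 7]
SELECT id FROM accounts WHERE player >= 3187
[3, 4]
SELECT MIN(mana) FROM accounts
102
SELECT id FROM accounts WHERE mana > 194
[]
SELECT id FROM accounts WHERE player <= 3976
[1, 3, 4, 6]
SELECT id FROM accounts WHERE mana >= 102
[1, 4]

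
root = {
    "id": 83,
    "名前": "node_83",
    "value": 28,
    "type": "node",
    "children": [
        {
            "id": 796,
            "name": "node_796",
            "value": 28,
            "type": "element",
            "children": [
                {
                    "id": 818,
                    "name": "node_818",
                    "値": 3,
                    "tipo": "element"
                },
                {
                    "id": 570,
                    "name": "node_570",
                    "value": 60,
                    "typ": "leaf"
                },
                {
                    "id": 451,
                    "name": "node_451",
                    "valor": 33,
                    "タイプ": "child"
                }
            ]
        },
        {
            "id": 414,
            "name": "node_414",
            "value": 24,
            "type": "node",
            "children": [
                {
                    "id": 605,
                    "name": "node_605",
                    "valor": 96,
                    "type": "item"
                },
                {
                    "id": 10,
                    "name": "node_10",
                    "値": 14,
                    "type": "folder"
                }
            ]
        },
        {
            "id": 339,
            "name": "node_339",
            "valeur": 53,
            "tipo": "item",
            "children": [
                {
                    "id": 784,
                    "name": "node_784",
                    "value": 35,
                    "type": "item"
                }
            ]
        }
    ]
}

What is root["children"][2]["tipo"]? "item"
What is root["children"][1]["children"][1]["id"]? 10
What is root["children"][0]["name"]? "node_796"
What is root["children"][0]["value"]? 28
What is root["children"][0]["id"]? 796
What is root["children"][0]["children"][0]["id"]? 818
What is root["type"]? "node"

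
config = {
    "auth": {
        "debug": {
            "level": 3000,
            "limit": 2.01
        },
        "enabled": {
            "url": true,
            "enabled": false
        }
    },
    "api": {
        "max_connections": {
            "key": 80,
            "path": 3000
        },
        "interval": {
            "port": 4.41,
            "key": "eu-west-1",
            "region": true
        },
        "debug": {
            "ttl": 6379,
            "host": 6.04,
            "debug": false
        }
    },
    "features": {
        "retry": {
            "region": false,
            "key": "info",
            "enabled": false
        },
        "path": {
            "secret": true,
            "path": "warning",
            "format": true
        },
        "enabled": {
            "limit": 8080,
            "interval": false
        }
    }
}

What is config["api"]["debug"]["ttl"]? 6379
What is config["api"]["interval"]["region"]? True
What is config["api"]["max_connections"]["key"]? 80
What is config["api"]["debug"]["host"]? 6.04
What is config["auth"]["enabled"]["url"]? True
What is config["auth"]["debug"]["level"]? 3000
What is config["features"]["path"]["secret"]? True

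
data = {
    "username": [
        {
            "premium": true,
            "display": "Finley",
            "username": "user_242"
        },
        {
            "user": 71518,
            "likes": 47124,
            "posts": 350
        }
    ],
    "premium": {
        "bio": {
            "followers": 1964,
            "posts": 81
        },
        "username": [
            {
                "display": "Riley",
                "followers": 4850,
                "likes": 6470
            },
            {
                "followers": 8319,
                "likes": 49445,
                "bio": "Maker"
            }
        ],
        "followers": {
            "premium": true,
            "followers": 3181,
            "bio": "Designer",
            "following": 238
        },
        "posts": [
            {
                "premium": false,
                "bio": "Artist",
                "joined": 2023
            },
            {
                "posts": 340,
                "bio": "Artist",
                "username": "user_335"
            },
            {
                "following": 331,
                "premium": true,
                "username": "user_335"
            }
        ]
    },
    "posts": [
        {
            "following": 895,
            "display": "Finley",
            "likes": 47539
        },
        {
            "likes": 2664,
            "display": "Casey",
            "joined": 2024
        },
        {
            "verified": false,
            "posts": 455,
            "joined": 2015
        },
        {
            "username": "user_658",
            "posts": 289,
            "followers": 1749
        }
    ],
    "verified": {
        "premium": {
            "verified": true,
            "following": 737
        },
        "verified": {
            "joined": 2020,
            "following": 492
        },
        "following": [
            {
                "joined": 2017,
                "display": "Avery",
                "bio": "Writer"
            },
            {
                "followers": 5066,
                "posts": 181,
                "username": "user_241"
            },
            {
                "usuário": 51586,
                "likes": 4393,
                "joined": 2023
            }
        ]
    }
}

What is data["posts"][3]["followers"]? 1749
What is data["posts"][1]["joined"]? 2024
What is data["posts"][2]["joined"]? 2015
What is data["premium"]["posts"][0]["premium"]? False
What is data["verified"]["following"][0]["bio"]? "Writer"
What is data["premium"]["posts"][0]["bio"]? "Artist"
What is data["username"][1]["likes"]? 47124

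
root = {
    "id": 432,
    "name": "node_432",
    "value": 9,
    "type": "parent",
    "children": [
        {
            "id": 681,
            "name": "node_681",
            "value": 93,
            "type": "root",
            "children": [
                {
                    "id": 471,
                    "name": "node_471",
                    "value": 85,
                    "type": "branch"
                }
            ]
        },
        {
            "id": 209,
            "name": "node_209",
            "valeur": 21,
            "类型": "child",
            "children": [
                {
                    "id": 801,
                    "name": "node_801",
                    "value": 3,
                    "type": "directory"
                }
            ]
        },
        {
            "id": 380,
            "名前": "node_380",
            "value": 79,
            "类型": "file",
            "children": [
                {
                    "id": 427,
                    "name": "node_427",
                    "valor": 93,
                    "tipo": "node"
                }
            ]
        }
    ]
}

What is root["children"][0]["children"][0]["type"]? "branch"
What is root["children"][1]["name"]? "node_209"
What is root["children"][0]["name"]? "node_681"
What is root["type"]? "parent"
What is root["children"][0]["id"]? 681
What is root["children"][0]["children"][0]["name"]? "node_471"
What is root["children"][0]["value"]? 93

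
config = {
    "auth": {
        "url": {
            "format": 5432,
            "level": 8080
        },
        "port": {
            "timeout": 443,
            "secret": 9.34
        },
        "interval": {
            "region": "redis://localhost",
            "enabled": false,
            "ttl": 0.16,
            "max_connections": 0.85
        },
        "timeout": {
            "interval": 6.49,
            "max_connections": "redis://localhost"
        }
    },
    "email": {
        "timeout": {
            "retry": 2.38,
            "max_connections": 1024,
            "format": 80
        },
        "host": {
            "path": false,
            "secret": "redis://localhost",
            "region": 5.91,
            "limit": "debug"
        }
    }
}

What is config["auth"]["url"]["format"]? 5432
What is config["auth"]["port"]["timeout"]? 443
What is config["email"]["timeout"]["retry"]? 2.38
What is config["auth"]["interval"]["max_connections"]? 0.85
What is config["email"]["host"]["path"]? False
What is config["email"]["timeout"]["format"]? 80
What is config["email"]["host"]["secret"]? "redis://localhost"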